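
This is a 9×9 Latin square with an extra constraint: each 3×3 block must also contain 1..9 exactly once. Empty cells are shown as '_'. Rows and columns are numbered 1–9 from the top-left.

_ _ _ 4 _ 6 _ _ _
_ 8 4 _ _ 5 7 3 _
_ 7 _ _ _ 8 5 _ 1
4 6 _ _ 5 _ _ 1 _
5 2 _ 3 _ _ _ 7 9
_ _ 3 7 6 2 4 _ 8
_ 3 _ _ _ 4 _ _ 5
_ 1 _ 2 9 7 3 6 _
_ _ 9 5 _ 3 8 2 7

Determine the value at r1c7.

r1c9 = 2: row 1 has {4,6}; col 9 has {1,5,7,8,9}; box has {1,3,5,7} → only 2 remains.
r2c9 = 6: row 2 has {3,4,5,7,8}; col 9 has {1,2,5,7,8,9}; box has {1,2,3,5,7} → only 6 remains.
r3c4 = 9: row 3 has {1,5,7,8}; col 4 has {2,3,4,5,7}; box has {4,5,6,8} → only 9 remains.
r3c8 = 4: row 3 has {1,5,7,8,9}; col 8 has {1,2,3,6,7}; box has {1,2,3,5,6,7} → only 4 remains.
r4c4 = 8: row 4 has {1,4,5,6}; col 4 has {2,3,4,5,7,9}; box has {2,3,5,6,7} → only 8 remains.
r4c6 = 9: row 4 has {1,4,5,6,8}; col 6 has {2,3,4,5,6,7,8}; box has {2,3,5,6,7,8} → only 9 remains.
r4c7 = 2: row 4 has {1,4,5,6,8,9}; col 7 has {3,4,5,7,8}; box has {1,4,7,8,9} → only 2 remains.
r4c9 = 3: row 4 has {1,2,4,5,6,8,9}; col 9 has {1,2,5,6,7,8,9}; box has {1,2,4,7,8,9} → only 3 remains.
r5c6 = 1: row 5 has {2,3,5,7,9}; col 6 has {2,3,4,5,6,7,8,9}; box has {2,3,5,6,7,8,9} → only 1 remains.
r5c7 = 6: row 5 has {1,2,3,5,7,9}; col 7 has {2,3,4,5,7,8}; box has {1,2,3,4,7,8,9} → only 6 remains.
r6c2 = 9: row 6 has {2,3,4,6,7,8}; col 2 has {1,2,3,6,7,8}; box has {2,3,4,5,6} → only 9 remains.
r6c8 = 5: row 6 has {2,3,4,6,7,8,9}; col 8 has {1,2,3,4,6,7}; box has {1,2,3,4,6,7,8,9} → only 5 remains.
r7c8 = 9: row 7 has {3,4,5}; col 8 has {1,2,3,4,5,6,7}; box has {2,3,5,6,7,8} → only 9 remains.
r8c1 = 8: row 8 has {1,2,3,6,7,9}; col 1 has {4,5}; box has {1,3,9} → only 8 remains.
r8c3 = 5: row 8 has {1,2,3,6,7,8,9}; col 3 has {3,4,9}; box has {1,3,8,9} → only 5 remains.
r8c9 = 4: row 8 has {1,2,3,5,6,7,8,9}; col 9 has {1,2,3,5,6,7,8,9}; box has {2,3,5,6,7,8,9} → only 4 remains.
r9c1 = 6: row 9 has {2,3,5,7,8,9}; col 1 has {4,5,8}; box has {1,3,5,8,9} → only 6 remains.
r9c2 = 4: row 9 has {2,3,5,6,7,8,9}; col 2 has {1,2,3,6,7,8,9}; box has {1,3,5,6,8,9} → only 4 remains.
r9c5 = 1: row 9 has {2,3,4,5,6,7,8,9}; col 5 has {5,6,9}; box has {2,3,4,5,7,9} → only 1 remains.
r1c2 = 5: row 1 has {2,4,6}; col 2 has {1,2,3,4,6,7,8,9}; box has {4,7,8} → only 5 remains.
r1c3 = 1: row 1 has {2,4,5,6}; col 3 has {3,4,5,9}; box has {4,5,7,8} → only 1 remains.
r1c7 = 9: row 1 has {1,2,4,5,6}; col 7 has {2,3,4,5,6,7,8}; box has {1,2,3,4,5,6,7} → only 9 remains.

9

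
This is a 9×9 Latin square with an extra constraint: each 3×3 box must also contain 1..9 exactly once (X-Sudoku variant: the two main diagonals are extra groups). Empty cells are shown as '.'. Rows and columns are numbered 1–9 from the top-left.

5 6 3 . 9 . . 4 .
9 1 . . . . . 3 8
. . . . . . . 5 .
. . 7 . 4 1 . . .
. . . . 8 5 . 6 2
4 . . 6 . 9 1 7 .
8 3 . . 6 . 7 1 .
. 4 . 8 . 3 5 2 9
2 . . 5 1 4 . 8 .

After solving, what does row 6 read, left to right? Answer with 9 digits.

r1c7 = 2: row 1 has {3,4,5,6,9}; col 7 has {1,5,7}; box has {3,4,5,8} → only 2 remains.
r1c9 = 7: row 1 has {2,3,4,5,6,9}; col 9 has {2,8,9}; box has {2,3,4,5,8}; anti-diagonal has {1,2,3,4,6,8} → only 7 remains.
r2c7 = 6: row 2 has {1,3,8,9}; col 7 has {1,2,5,7}; box has {2,3,4,5,7,8} → only 6 remains.
r3c1 = 7: row 3 has {5}; col 1 has {2,4,5,8,9}; box has {1,3,5,6,9} → only 7 remains.
r3c3 = 4: row 3 has {5,7}; col 3 has {3,7}; box has {1,3,5,6,7,9}; main diagonal has {1,2,5,7,8,9} → only 4 remains.
r3c7 = 9: row 3 has {4,5,7}; col 7 has {1,2,5,6,7}; box has {2,3,4,5,6,7,8}; anti-diagonal has {1,2,3,4,6,7,8} → only 9 remains.
r3c9 = 1: row 3 has {4,5,7,9}; col 9 has {2,7,8,9}; box has {2,3,4,5,6,7,8,9} → only 1 remains.
r4c4 = 3: row 4 has {1,4,7}; col 4 has {5,6,8}; box has {1,4,5,6,8,9}; main diagonal has {1,2,4,5,7,8,9} → only 3 remains.
r4c7 = 8: row 4 has {1,3,4,7}; col 7 has {1,2,5,6,7,9}; box has {1,2,6,7} → only 8 remains.
r4c8 = 9: row 4 has {1,3,4,7,8}; col 8 has {1,2,3,4,5,6,7,8}; box has {1,2,6,7,8} → only 9 remains.
r4c9 = 5: row 4 has {1,3,4,7,8,9}; col 9 has {1,2,7,8,9}; box has {1,2,6,7,8,9} → only 5 remains.
r5c2 = 9: row 5 has {2,5,6,8}; col 2 has {1,3,4,6}; box has {4,7} → only 9 remains.
r5c3 = 1: row 5 has {2,5,6,8,9}; col 3 has {3,4,7}; box has {4,7,9} → only 1 remains.
r5c4 = 7: row 5 has {1,2,5,6,8,9}; col 4 has {3,5,6,8}; box has {1,3,4,5,6,8,9} → only 7 remains.
r6c5 = 2: row 6 has {1,4,6,7,9}; col 5 has {1,4,6,8,9}; box has {1,3,4,5,6,7,8,9} → only 2 remains.
r6c9 = 3: row 6 has {1,2,4,6,7,9}; col 9 has {1,2,5,7,8,9}; box has {1,2,5,6,7,8,9} → only 3 remains.
r7c3 = 5: row 7 has {1,3,6,7,8}; col 3 has {1,3,4,7}; box has {2,3,4,8}; anti-diagonal has {1,2,3,4,6,7,8,9} → only 5 remains.
r7c6 = 2: row 7 has {1,3,5,6,7,8}; col 6 has {1,3,4,5,9}; box has {1,3,4,5,6,8} → only 2 remains.
r7c9 = 4: row 7 has {1,2,3,5,6,7,8}; col 9 has {1,2,3,5,7,8,9}; box has {1,2,5,7,8,9} → only 4 remains.
r8c3 = 6: row 8 has {2,3,4,5,8,9}; col 3 has {1,3,4,5,7}; box has {2,3,4,5,8} → only 6 remains.
r8c5 = 7: row 8 has {2,3,4,5,6,8,9}; col 5 has {1,2,4,6,8,9}; box has {1,2,3,4,5,6,8} → only 7 remains.
r9c2 = 7: row 9 has {1,2,4,5,8}; col 2 has {1,3,4,6,9}; box has {2,3,4,5,6,8} → only 7 remains.
r9c3 = 9: row 9 has {1,2,4,5,7,8}; col 3 has {1,3,4,5,6,7}; box has {2,3,4,5,6,7,8} → only 9 remains.
r9c7 = 3: row 9 has {1,2,4,5,7,8,9}; col 7 has {1,2,5,6,7,8,9}; box has {1,2,4,5,7,8,9} → only 3 remains.
r9c9 = 6: row 9 has {1,2,3,4,5,7,8,9}; col 9 has {1,2,3,4,5,7,8,9}; box has {1,2,3,4,5,7,8,9}; main diagonal has {1,2,3,4,5,7,8,9} → only 6 remains.
r1c4 = 1: row 1 has {2,3,4,5,6,7,9}; col 4 has {3,5,6,7,8}; box has {9} → only 1 remains.
r1c6 = 8: row 1 has {1,2,3,4,5,6,7,9}; col 6 has {1,2,3,4,5,9}; box has {1,9} → only 8 remains.
r2c3 = 2: row 2 has {1,3,6,8,9}; col 3 has {1,3,4,5,6,7,9}; box has {1,3,4,5,6,7,9} → only 2 remains.
r2c4 = 4: row 2 has {1,2,3,6,8,9}; col 4 has {1,3,5,6,7,8}; box has {1,8,9} → only 4 remains.
r2c5 = 5: row 2 has {1,2,3,4,6,8,9}; col 5 has {1,2,4,6,7,8,9}; box has {1,4,8,9} → only 5 remains.
r2c6 = 7: row 2 has {1,2,3,4,5,6,8,9}; col 6 has {1,2,3,4,5,8,9}; box has {1,4,5,8,9} → only 7 remains.
r3c2 = 8: row 3 has {1,4,5,7,9}; col 2 has {1,3,4,6,7,9}; box has {1,2,3,4,5,6,7,9} → only 8 remains.
r3c4 = 2: row 3 has {1,4,5,7,8,9}; col 4 has {1,3,4,5,6,7,8}; box has {1,4,5,7,8,9} → only 2 remains.
r3c5 = 3: row 3 has {1,2,4,5,7,8,9}; col 5 has {1,2,4,5,6,7,8,9}; box has {1,2,4,5,7,8,9} → only 3 remains.
r3c6 = 6: row 3 has {1,2,3,4,5,7,8,9}; col 6 has {1,2,3,4,5,7,8,9}; box has {1,2,3,4,5,7,8,9} → only 6 remains.
r4c1 = 6: row 4 has {1,3,4,5,7,8,9}; col 1 has {2,4,5,7,8,9}; box has {1,4,7,9} → only 6 remains.
r4c2 = 2: row 4 has {1,3,4,5,6,7,8,9}; col 2 has {1,3,4,6,7,8,9}; box has {1,4,6,7,9} → only 2 remains.
r5c1 = 3: row 5 has {1,2,5,6,7,8,9}; col 1 has {2,4,5,6,7,8,9}; box has {1,2,4,6,7,9} → only 3 remains.
r5c7 = 4: row 5 has {1,2,3,5,6,7,8,9}; col 7 has {1,2,3,5,6,7,8,9}; box has {1,2,3,5,6,7,8,9} → only 4 remains.
r6c2 = 5: row 6 has {1,2,3,4,6,7,9}; col 2 has {1,2,3,4,6,7,8,9}; box has {1,2,3,4,6,7,9} → only 5 remains.
r6c3 = 8: row 6 has {1,2,3,4,5,6,7,9}; col 3 has {1,2,3,4,5,6,7,9}; box has {1,2,3,4,5,6,7,9} → only 8 remains.

458629173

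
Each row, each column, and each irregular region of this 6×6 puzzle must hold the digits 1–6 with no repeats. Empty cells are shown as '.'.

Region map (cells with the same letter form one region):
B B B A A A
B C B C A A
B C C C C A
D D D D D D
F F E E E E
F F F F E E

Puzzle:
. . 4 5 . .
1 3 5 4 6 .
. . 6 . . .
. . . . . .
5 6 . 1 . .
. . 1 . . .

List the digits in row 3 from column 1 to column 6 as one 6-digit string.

R1C2 = 2: row 1 has {4,5}; col 2 has {3,6}; region has {1,4,5} → only 2 remains.
R2C6 = 2: row 2 has {1,3,4,5,6}; col 6 has {}; region has {5,6} → only 2 remains.
R3C1 = 3: row 3 has {6}; col 1 has {1,5}; region has {1,2,4,5} → only 3 remains.
R3C4 = 2: row 3 has {3,6}; col 4 has {1,4,5}; region has {3,4,6} → only 2 remains.
R6C2 = 4: row 6 has {1}; col 2 has {2,3,6}; region has {1,5,6} → only 4 remains.
R6C4 = 3: row 6 has {1,4}; col 4 has {1,2,4,5}; region has {1,4,5,6} → only 3 remains.
R1C1 = 6: row 1 has {2,4,5}; col 1 has {1,3,5}; region has {1,2,3,4,5} → only 6 remains.
R4C4 = 6: row 4 has {}; col 4 has {1,2,3,4,5}; region has {} → only 6 remains.
R6C1 = 2: row 6 has {1,3,4}; col 1 has {1,3,5,6}; region has {1,3,4,5,6} → only 2 remains.
R6C5 = 5: row 6 has {1,2,3,4}; col 5 has {6}; region has {1} → only 5 remains.
R6C6 = 6: row 6 has {1,2,3,4,5}; col 6 has {2}; region has {1,5} → only 6 remains.
R3C5 = 1: row 3 has {2,3,6}; col 5 has {5,6}; region has {2,3,4,6} → only 1 remains.
R3C6 = 4: row 3 has {1,2,3,6}; col 6 has {2,6}; region has {2,5,6} → only 4 remains.
R4C1 = 4: row 4 has {6}; col 1 has {1,2,3,5,6}; region has {6} → only 4 remains.
R5C6 = 3: row 5 has {1,5,6}; col 6 has {2,4,6}; region has {1,5,6} → only 3 remains.
R1C5 = 3: row 1 has {2,4,5,6}; col 5 has {1,5,6}; region has {2,4,5,6} → only 3 remains.
R1C6 = 1: row 1 has {2,3,4,5,6}; col 6 has {2,3,4,6}; region has {2,3,4,5,6} → only 1 remains.
R3C2 = 5: row 3 has {1,2,3,4,6}; col 2 has {2,3,4,6}; region has {1,2,3,4,6} → only 5 remains.

356214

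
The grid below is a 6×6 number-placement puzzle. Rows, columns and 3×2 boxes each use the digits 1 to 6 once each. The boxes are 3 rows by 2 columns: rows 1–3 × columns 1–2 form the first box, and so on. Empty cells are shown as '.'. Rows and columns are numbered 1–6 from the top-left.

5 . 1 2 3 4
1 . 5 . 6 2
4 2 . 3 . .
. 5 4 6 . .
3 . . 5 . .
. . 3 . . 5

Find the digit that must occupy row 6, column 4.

row 1, column 2 = 6: row 1 has {1,2,3,4,5}; col 2 has {2,5}; box has {1,2,4,5} → only 6 remains.
row 2, column 2 = 3: row 2 has {1,2,5,6}; col 2 has {2,5,6}; box has {1,2,4,5,6} → only 3 remains.
row 2, column 4 = 4: row 2 has {1,2,3,5,6}; col 4 has {2,3,5,6}; box has {1,2,3,5} → only 4 remains.
row 3, column 3 = 6: row 3 has {2,3,4}; col 3 has {1,3,4,5}; box has {1,2,3,4,5} → only 6 remains.
row 3, column 6 = 1: row 3 has {2,3,4,6}; col 6 has {2,4,5}; box has {2,3,4,6} → only 1 remains.
row 4, column 1 = 2: row 4 has {4,5,6}; col 1 has {1,3,4,5}; box has {3,5} → only 2 remains.
row 4, column 5 = 1: row 4 has {2,4,5,6}; col 5 has {3,6}; box has {5} → only 1 remains.
row 4, column 6 = 3: row 4 has {1,2,4,5,6}; col 6 has {1,2,4,5}; box has {1,5} → only 3 remains.
row 5, column 3 = 2: row 5 has {3,5}; col 3 has {1,3,4,5,6}; box has {3,4,5,6} → only 2 remains.
row 5, column 5 = 4: row 5 has {2,3,5}; col 5 has {1,3,6}; box has {1,3,5} → only 4 remains.
row 5, column 6 = 6: row 5 has {2,3,4,5}; col 6 has {1,2,3,4,5}; box has {1,3,4,5} → only 6 remains.
row 6, column 1 = 6: row 6 has {3,5}; col 1 has {1,2,3,4,5}; box has {2,3,5} → only 6 remains.
row 6, column 4 = 1: row 6 has {3,5,6}; col 4 has {2,3,4,5,6}; box has {2,3,4,5,6} → only 1 remains.

1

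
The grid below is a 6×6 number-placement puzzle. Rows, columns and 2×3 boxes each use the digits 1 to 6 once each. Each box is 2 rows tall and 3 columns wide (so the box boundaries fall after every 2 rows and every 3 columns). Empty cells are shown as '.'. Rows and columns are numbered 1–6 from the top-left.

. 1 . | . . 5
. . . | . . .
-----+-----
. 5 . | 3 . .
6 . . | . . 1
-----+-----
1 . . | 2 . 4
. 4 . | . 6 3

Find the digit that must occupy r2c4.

4

r5c5 = 5: row 5 has {1,2,4}; col 5 has {6}; box has {2,3,4,6} → only 5 remains.
r6c4 = 1: row 6 has {3,4,6}; col 4 has {2,3}; box has {2,3,4,5,6} → only 1 remains.
r2c5 = 1: in row 2, 1 can only go here (every other open cell in that row sees a 1).
r3c3 = 1: in row 3, 1 can only go here (every other open cell in that row sees a 1).
r3c6 = 6: in row 3, 6 can only go here (every other open cell in that row sees a 6).
r2c6 = 2: row 2 has {1}; col 6 has {1,3,4,5,6}; box has {1,5} → only 2 remains.
r4c4 = 5: in row 4, 5 can only go here (every other open cell in that row sees a 5).
r4c2 = 2: in column 2, 2 can only go here (every other open cell in that column sees a 2).
r3c1 = 4: row 3 has {1,3,5,6}; col 1 has {1,6}; box has {1,2,5,6} → only 4 remains.
r3c5 = 2: row 3 has {1,3,4,5,6}; col 5 has {1,5,6}; box has {1,3,5,6} → only 2 remains.
r4c3 = 3: row 4 has {1,2,5,6}; col 3 has {1}; box has {1,2,4,5,6} → only 3 remains.
r4c5 = 4: row 4 has {1,2,3,5,6}; col 5 has {1,2,5,6}; box has {1,2,3,5,6} → only 4 remains.
r5c3 = 6: row 5 has {1,2,4,5}; col 3 has {1,3}; box has {1,4} → only 6 remains.
r1c5 = 3: row 1 has {1,5}; col 5 has {1,2,4,5,6}; box has {1,2,5} → only 3 remains.
r5c2 = 3: row 5 has {1,2,4,5,6}; col 2 has {1,2,4,5}; box has {1,4,6} → only 3 remains.
r1c1 = 2: row 1 has {1,3,5}; col 1 has {1,4,6}; box has {1} → only 2 remains.
r1c3 = 4: row 1 has {1,2,3,5}; col 3 has {1,3,6}; box has {1,2} → only 4 remains.
r1c4 = 6: row 1 has {1,2,3,4,5}; col 4 has {1,2,3,5}; box has {1,2,3,5} → only 6 remains.
r2c2 = 6: row 2 has {1,2}; col 2 has {1,2,3,4,5}; box has {1,2,4} → only 6 remains.
r2c3 = 5: row 2 has {1,2,6}; col 3 has {1,3,4,6}; box has {1,2,4,6} → only 5 remains.
r2c4 = 4: row 2 has {1,2,5,6}; col 4 has {1,2,3,5,6}; box has {1,2,3,5,6} → only 4 remains.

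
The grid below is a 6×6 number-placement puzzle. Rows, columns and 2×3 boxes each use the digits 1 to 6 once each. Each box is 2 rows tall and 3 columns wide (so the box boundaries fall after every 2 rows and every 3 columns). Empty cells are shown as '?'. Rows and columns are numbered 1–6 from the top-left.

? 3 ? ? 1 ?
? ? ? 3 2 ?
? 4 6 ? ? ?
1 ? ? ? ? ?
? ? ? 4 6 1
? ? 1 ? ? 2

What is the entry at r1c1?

r6c4 = 5: row 6 has {1,2}; col 4 has {3,4}; box has {1,2,4,6} → only 5 remains.
r6c5 = 3: row 6 has {1,2,5}; col 5 has {1,2,6}; box has {1,2,4,5,6} → only 3 remains.
r1c4 = 6: row 1 has {1,3}; col 4 has {3,4,5}; box has {1,2,3} → only 6 remains.
r3c5 = 5: row 3 has {4,6}; col 5 has {1,2,3,6}; box has {} → only 5 remains.
r3c6 = 3: row 3 has {4,5,6}; col 6 has {1,2}; box has {5} → only 3 remains.
r4c4 = 2: row 4 has {1}; col 4 has {3,4,5,6}; box has {3,5} → only 2 remains.
r4c5 = 4: row 4 has {1,2}; col 5 has {1,2,3,5,6}; box has {2,3,5} → only 4 remains.
r4c6 = 6: row 4 has {1,2,4}; col 6 has {1,2,3}; box has {2,3,4,5} → only 6 remains.
r6c2 = 6: row 6 has {1,2,3,5}; col 2 has {3,4}; box has {1} → only 6 remains.
r3c1 = 2: row 3 has {3,4,5,6}; col 1 has {1}; box has {1,4,6} → only 2 remains.
r3c4 = 1: row 3 has {2,3,4,5,6}; col 4 has {2,3,4,5,6}; box has {2,3,4,5,6} → only 1 remains.
r4c2 = 5: row 4 has {1,2,4,6}; col 2 has {3,4,6}; box has {1,2,4,6} → only 5 remains.
r4c3 = 3: row 4 has {1,2,4,5,6}; col 3 has {1,6}; box has {1,2,4,5,6} → only 3 remains.
r5c2 = 2: row 5 has {1,4,6}; col 2 has {3,4,5,6}; box has {1,6} → only 2 remains.
r5c3 = 5: row 5 has {1,2,4,6}; col 3 has {1,3,6}; box has {1,2,6} → only 5 remains.
r6c1 = 4: row 6 has {1,2,3,5,6}; col 1 has {1,2}; box has {1,2,5,6} → only 4 remains.
r1c1 = 5: row 1 has {1,3,6}; col 1 has {1,2,4}; box has {3} → only 5 remains.

5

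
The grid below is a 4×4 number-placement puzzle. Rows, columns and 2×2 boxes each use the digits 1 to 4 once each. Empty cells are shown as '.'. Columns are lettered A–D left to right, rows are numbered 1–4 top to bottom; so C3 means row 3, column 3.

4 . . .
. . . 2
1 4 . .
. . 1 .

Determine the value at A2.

C1 = 3: row 1 has {4}; col 3 has {1}; box has {2} → only 3 remains.
D1 = 1: row 1 has {3,4}; col 4 has {2}; box has {2,3} → only 1 remains.
A2 = 3: row 2 has {2}; col 1 has {1,4}; box has {4} → only 3 remains.

3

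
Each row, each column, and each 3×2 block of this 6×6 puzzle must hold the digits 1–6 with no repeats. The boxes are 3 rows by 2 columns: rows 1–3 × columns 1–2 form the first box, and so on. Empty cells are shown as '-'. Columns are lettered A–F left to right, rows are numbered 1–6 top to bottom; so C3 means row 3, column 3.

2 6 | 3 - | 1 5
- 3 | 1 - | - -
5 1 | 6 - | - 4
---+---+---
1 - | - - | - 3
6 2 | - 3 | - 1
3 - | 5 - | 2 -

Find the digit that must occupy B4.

D1 = 4 (sole candidate).
A2 = 4 (sole candidate).
E2 = 6 (sole candidate).
F2 = 2 (sole candidate).
D3 = 2 (sole candidate).
E3 = 3 (sole candidate).
D4 = 6 (sole candidate).
C5 = 4 (sole candidate).
E5 = 5 (sole candidate).
B6 = 4 (sole candidate).
D6 = 1 (sole candidate).
F6 = 6 (sole candidate).
D2 = 5 (sole candidate).
B4 = 5: row 4 has {1,3,6}; col 2 has {1,2,3,4,6}; box has {1,2,3,4,6} → only 5 remains.

5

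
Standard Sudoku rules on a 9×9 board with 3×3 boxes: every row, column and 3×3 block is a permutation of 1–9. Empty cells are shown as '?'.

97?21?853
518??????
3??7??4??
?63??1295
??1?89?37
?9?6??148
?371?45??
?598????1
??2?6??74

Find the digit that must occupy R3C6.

R1C6 = 6: row 1 has {1,2,3,5,7,8,9}; col 6 has {1,4,9}; box has {1,2,7} → only 6 remains.
R2C6 = 3: row 2 has {1,5,8}; col 6 has {1,4,6,9}; box has {1,2,6,7} → only 3 remains.
R3C2 = 2: row 3 has {3,4,7}; col 2 has {1,3,5,6,7,9}; box has {1,3,5,7,8,9} → only 2 remains.
R3C3 = 6: row 3 has {2,3,4,7}; col 3 has {1,2,3,7,8,9}; box has {1,2,3,5,7,8,9} → only 6 remains.
R3C8 = 1: row 3 has {2,3,4,6,7}; col 8 has {3,4,5,7,9}; box has {3,4,5,8} → only 1 remains.
R3C9 = 9: row 3 has {1,2,3,4,6,7}; col 9 has {1,3,4,5,7,8}; box has {1,3,4,5,8} → only 9 remains.
R4C4 = 4: row 4 has {1,2,3,5,6,9}; col 4 has {1,2,6,7,8}; box has {1,6,8,9} → only 4 remains.
R4C5 = 7: row 4 has {1,2,3,4,5,6,9}; col 5 has {1,6,8}; box has {1,4,6,8,9} → only 7 remains.
R5C2 = 4: row 5 has {1,3,7,8,9}; col 2 has {1,2,3,5,6,7,9}; box has {1,3,6,9} → only 4 remains.
R5C4 = 5: row 5 has {1,3,4,7,8,9}; col 4 has {1,2,4,6,7,8}; box has {1,4,6,7,8,9} → only 5 remains.
R5C7 = 6: row 5 has {1,3,4,5,7,8,9}; col 7 has {1,2,4,5,8}; box has {1,2,3,4,5,7,8,9} → only 6 remains.
R6C3 = 5: row 6 has {1,4,6,8,9}; col 3 has {1,2,3,6,7,8,9}; box has {1,3,4,6,9} → only 5 remains.
R6C6 = 2: row 6 has {1,4,5,6,8,9}; col 6 has {1,3,4,6,9}; box has {1,4,5,6,7,8,9} → only 2 remains.
R8C6 = 7: row 8 has {1,5,8,9}; col 6 has {1,2,3,4,6,9}; box has {1,4,6,8} → only 7 remains.
R8C7 = 3: row 8 has {1,5,7,8,9}; col 7 has {1,2,4,5,6,8}; box has {1,4,5,7} → only 3 remains.
R9C2 = 8: row 9 has {2,4,6,7}; col 2 has {1,2,3,4,5,6,7,9}; box has {2,3,5,7,9} → only 8 remains.
R9C6 = 5: row 9 has {2,4,6,7,8}; col 6 has {1,2,3,4,6,7,9}; box has {1,4,6,7,8} → only 5 remains.
R9C7 = 9: row 9 has {2,4,5,6,7,8}; col 7 has {1,2,3,4,5,6,8}; box has {1,3,4,5,7} → only 9 remains.
R1C3 = 4: row 1 has {1,2,3,5,6,7,8,9}; col 3 has {1,2,3,5,6,7,8,9}; box has {1,2,3,5,6,7,8,9} → only 4 remains.
R2C4 = 9: row 2 has {1,3,5,8}; col 4 has {1,2,4,5,6,7,8}; box has {1,2,3,6,7} → only 9 remains.
R2C5 = 4: row 2 has {1,3,5,8,9}; col 5 has {1,6,7,8}; box has {1,2,3,6,7,9} → only 4 remains.
R2C7 = 7: row 2 has {1,3,4,5,8,9}; col 7 has {1,2,3,4,5,6,8,9}; box has {1,3,4,5,8,9} → only 7 remains.
R3C5 = 5: row 3 has {1,2,3,4,6,7,9}; col 5 has {1,4,6,7,8}; box has {1,2,3,4,6,7,9} → only 5 remains.
R3C6 = 8: row 3 has {1,2,3,4,5,6,7,9}; col 6 has {1,2,3,4,5,6,7,9}; box has {1,2,3,4,5,6,7,9} → only 8 remains.

8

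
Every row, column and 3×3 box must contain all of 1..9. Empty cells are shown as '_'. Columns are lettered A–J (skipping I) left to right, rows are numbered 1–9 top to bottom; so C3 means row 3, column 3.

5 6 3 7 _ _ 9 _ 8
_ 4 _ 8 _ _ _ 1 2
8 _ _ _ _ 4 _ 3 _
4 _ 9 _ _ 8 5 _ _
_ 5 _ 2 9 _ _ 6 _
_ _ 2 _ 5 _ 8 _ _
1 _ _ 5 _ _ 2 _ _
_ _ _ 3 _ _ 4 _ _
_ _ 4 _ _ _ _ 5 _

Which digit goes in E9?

8

H1 = 4: row 1 has {3,5,6,7,8,9}; col 8 has {1,3,5,6}; box has {1,2,3,8,9} → only 4 remains.
C2 = 7: row 2 has {1,2,4,8}; col 3 has {2,3,4,9}; box has {3,4,5,6,8} → only 7 remains.
G2 = 6: row 2 has {1,2,4,7,8}; col 7 has {2,4,5,8,9}; box has {1,2,3,4,8,9} → only 6 remains.
C3 = 1: row 3 has {3,4,8}; col 3 has {2,3,4,7,9}; box has {3,4,5,6,7,8} → only 1 remains.
G3 = 7: row 3 has {1,3,4,8}; col 7 has {2,4,5,6,8,9}; box has {1,2,3,4,6,8,9} → only 7 remains.
J3 = 5: row 3 has {1,3,4,7,8}; col 9 has {2,8}; box has {1,2,3,4,6,7,8,9} → only 5 remains.
C5 = 8: row 5 has {2,5,6,9}; col 3 has {1,2,3,4,7,9}; box has {2,4,5,9} → only 8 remains.
C7 = 6: row 7 has {1,2,5}; col 3 has {1,2,3,4,7,8,9}; box has {1,4} → only 6 remains.
C8 = 5: row 8 has {3,4}; col 3 has {1,2,3,4,6,7,8,9}; box has {1,4,6} → only 5 remains.
A2 = 9: row 2 has {1,2,4,6,7,8}; col 1 has {1,4,5,8}; box has {1,3,4,5,6,7,8} → only 9 remains.
E2 = 3: row 2 has {1,2,4,6,7,8,9}; col 5 has {5,9}; box has {4,7,8} → only 3 remains.
F2 = 5: row 2 has {1,2,3,4,6,7,8,9}; col 6 has {4,8}; box has {3,4,7,8} → only 5 remains.
B3 = 2: row 3 has {1,3,4,5,7,8}; col 2 has {4,5,6}; box has {1,3,4,5,6,7,8,9} → only 2 remains.
E3 = 6: row 3 has {1,2,3,4,5,7,8}; col 5 has {3,5,9}; box has {3,4,5,7,8} → only 6 remains.
D3 = 9: row 3 has {1,2,3,4,5,6,7,8}; col 4 has {2,3,5,7,8}; box has {3,4,5,6,7,8} → only 9 remains.
H4 = 2: in row 4, 2 can only go here (every other open cell in that row sees a 2).
D4 = 6: in row 4, 6 can only go here (every other open cell in that row sees a 6).
D9 = 1: row 9 has {4,5}; col 4 has {2,3,5,6,7,8,9}; box has {3,5} → only 1 remains.
G9 = 3: row 9 has {1,4,5}; col 7 has {2,4,5,6,7,8,9}; box has {2,4,5} → only 3 remains.
G5 = 1: row 5 has {2,5,6,8,9}; col 7 has {2,3,4,5,6,7,8,9}; box has {2,5,6,8} → only 1 remains.
D6 = 4: row 6 has {2,5,8}; col 4 has {1,2,3,5,6,7,8,9}; box has {2,5,6,8,9} → only 4 remains.
J5 = 4: in row 5, 4 can only go here (every other open cell in that row sees a 4).
A6 = 6: in row 6, 6 can only go here (every other open cell in that row sees a 6).
B7 = 3: in row 7, 3 can only go here (every other open cell in that row sees a 3).
E7 = 4: in row 7, 4 can only go here (every other open cell in that row sees a 4).
J4 = 3: in row 4, 3 can only go here (every other open cell in that row sees a 3).
F6 = 3: in row 6, 3 can only go here (every other open cell in that row sees a 3).
F5 = 7: row 5 has {1,2,4,5,6,8,9}; col 6 has {3,4,5,8}; box has {2,3,4,5,6,8,9} → only 7 remains.
F7 = 9: row 7 has {1,2,3,4,5,6}; col 6 has {3,4,5,7,8}; box has {1,3,4,5} → only 9 remains.
J7 = 7: row 7 has {1,2,3,4,5,6,9}; col 9 has {2,3,4,5,8}; box has {2,3,4,5} → only 7 remains.
E4 = 1: row 4 has {2,3,4,5,6,8,9}; col 5 has {3,4,5,6,9}; box has {2,3,4,5,6,7,8,9} → only 1 remains.
A5 = 3: row 5 has {1,2,4,5,6,7,8,9}; col 1 has {1,4,5,6,8,9}; box has {2,4,5,6,8,9} → only 3 remains.
J6 = 9: row 6 has {2,3,4,5,6,8}; col 9 has {2,3,4,5,7,8}; box has {1,2,3,4,5,6,8} → only 9 remains.
H7 = 8: row 7 has {1,2,3,4,5,6,7,9}; col 8 has {1,2,3,4,5,6}; box has {2,3,4,5,7} → only 8 remains.
H8 = 9: row 8 has {3,4,5}; col 8 has {1,2,3,4,5,6,8}; box has {2,3,4,5,7,8} → only 9 remains.
J9 = 6: row 9 has {1,3,4,5}; col 9 has {2,3,4,5,7,8,9}; box has {2,3,4,5,7,8,9} → only 6 remains.
E1 = 2: row 1 has {3,4,5,6,7,8,9}; col 5 has {1,3,4,5,6,9}; box has {3,4,5,6,7,8,9} → only 2 remains.
F1 = 1: row 1 has {2,3,4,5,6,7,8,9}; col 6 has {3,4,5,7,8,9}; box has {2,3,4,5,6,7,8,9} → only 1 remains.
B4 = 7: row 4 has {1,2,3,4,5,6,8,9}; col 2 has {2,3,4,5,6}; box has {2,3,4,5,6,8,9} → only 7 remains.
B6 = 1: row 6 has {2,3,4,5,6,8,9}; col 2 has {2,3,4,5,6,7}; box has {2,3,4,5,6,7,8,9} → only 1 remains.
H6 = 7: row 6 has {1,2,3,4,5,6,8,9}; col 8 has {1,2,3,4,5,6,8,9}; box has {1,2,3,4,5,6,8,9} → only 7 remains.
B8 = 8: row 8 has {3,4,5,9}; col 2 has {1,2,3,4,5,6,7}; box has {1,3,4,5,6} → only 8 remains.
E8 = 7: row 8 has {3,4,5,8,9}; col 5 has {1,2,3,4,5,6,9}; box has {1,3,4,5,9} → only 7 remains.
J8 = 1: row 8 has {3,4,5,7,8,9}; col 9 has {2,3,4,5,6,7,8,9}; box has {2,3,4,5,6,7,8,9} → only 1 remains.
B9 = 9: row 9 has {1,3,4,5,6}; col 2 has {1,2,3,4,5,6,7,8}; box has {1,3,4,5,6,8} → only 9 remains.
E9 = 8: row 9 has {1,3,4,5,6,9}; col 5 has {1,2,3,4,5,6,7,9}; box has {1,3,4,5,7,9} → only 8 remains.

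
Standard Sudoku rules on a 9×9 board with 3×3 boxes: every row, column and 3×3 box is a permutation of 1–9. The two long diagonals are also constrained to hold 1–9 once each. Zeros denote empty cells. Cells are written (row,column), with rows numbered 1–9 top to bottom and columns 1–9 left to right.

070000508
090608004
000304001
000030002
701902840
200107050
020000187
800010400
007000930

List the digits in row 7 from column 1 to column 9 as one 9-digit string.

629543187

(1,4) = 2 (sole candidate).
(1,5) = 9 (sole candidate).
(1,6) = 1 (sole candidate).
(1,8) = 6 (sole candidate).
(8,8) = 2 (sole candidate).
(2,8) = 7 (sole candidate).
(3,7) = 2 (sole candidate).
(3,8) = 9 (sole candidate).
(4,8) = 1 (sole candidate).
(2,5) = 5 (sole candidate).
(2,7) = 3 (sole candidate).
(3,5) = 7 (sole candidate).
(5,5) = 6 (sole candidate).
(5,9) = 3 (sole candidate).
(6,7) = 6 (sole candidate).
(6,9) = 9 (sole candidate).
(7,5) = 4: row 7 has {1,2,7,8}; col 5 has {1,3,5,6,7,9}; box has {1} → only 4 remains.
(9,9) = 5 (sole candidate).
(2,1) = 1 (sole candidate).
(2,3) = 2 (sole candidate).
(3,3) = 8 (sole candidate).
(4,4) = 4 (sole candidate).
(4,6) = 5 (sole candidate).
(4,7) = 7 (sole candidate).
(5,2) = 5 (sole candidate).
(6,5) = 8 (sole candidate).
(7,4) = 5: row 7 has {1,2,4,7,8}; col 4 has {1,2,3,4,6,9}; box has {1,4} → only 5 remains.
(8,2) = 3 (sole candidate).
(8,4) = 7 (sole candidate).
(8,9) = 6 (sole candidate).
(9,1) = 4 (sole candidate).
(9,4) = 8 (sole candidate).
(9,5) = 2 (sole candidate).
(9,6) = 6 (sole candidate).
(1,1) = 3 (sole candidate).
(1,3) = 4 (sole candidate).
(3,2) = 6 (sole candidate).
(4,2) = 8 (sole candidate).
(6,2) = 4 (sole candidate).
(6,3) = 3 (sole candidate).
(7,3) = 9: row 7 has {1,2,4,5,7,8}; col 3 has {1,2,3,4,7,8}; box has {2,3,4,7,8}; anti-diagonal has {1,2,3,4,5,6,7,8} → only 9 remains.
(7,6) = 3: row 7 has {1,2,4,5,7,8,9}; col 6 has {1,2,4,5,6,7,8}; box has {1,2,4,5,6,7,8} → only 3 remains.
(8,3) = 5 (sole candidate).
(8,6) = 9 (sole candidate).
(9,2) = 1 (sole candidate).
(3,1) = 5 (sole candidate).
(4,3) = 6 (sole candidate).
(7,1) = 6: row 7 has {1,2,3,4,5,7,8,9}; col 1 has {1,2,3,4,5,7,8}; box has {1,2,3,4,5,7,8,9} → only 6 remains.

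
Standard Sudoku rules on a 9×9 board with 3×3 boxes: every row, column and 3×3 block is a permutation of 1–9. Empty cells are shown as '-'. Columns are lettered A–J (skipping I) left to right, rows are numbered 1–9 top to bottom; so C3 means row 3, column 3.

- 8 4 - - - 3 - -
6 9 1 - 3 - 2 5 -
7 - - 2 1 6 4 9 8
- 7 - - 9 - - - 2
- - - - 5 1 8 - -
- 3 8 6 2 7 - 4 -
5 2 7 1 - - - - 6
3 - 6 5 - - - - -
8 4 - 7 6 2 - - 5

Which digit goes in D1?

A1 = 2 (sole candidate).
D1 = 9: row 1 has {2,3,4,8}; col 4 has {1,2,5,6,7}; box has {1,2,3,6} → only 9 remains.

9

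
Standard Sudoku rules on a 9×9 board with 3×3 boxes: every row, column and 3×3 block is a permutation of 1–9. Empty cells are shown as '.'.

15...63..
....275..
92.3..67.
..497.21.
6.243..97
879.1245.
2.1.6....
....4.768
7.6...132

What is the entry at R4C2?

3

R1C4 = 8: row 1 has {1,3,5,6}; col 4 has {3,4,9}; box has {2,3,6,7} → only 8 remains.
R1C5 = 9: row 1 has {1,3,5,6,8}; col 5 has {1,2,3,4,6,7}; box has {2,3,6,7,8} → only 9 remains.
R1C9 = 4: row 1 has {1,3,5,6,8,9}; col 9 has {2,7,8}; box has {3,5,6,7} → only 4 remains.
R2C4 = 1: row 2 has {2,5,7}; col 4 has {3,4,8,9}; box has {2,3,6,7,8,9} → only 1 remains.
R2C8 = 8: row 2 has {1,2,5,7}; col 8 has {1,3,5,6,7,9}; box has {3,4,5,6,7} → only 8 remains.
R2C9 = 9: row 2 has {1,2,5,7,8}; col 9 has {2,4,7,8}; box has {3,4,5,6,7,8} → only 9 remains.
R3C3 = 8: row 3 has {2,3,6,7,9}; col 3 has {1,2,4,6,9}; box has {1,2,5,9} → only 8 remains.
R3C5 = 5: row 3 has {2,3,6,7,8,9}; col 5 has {1,2,3,4,6,7,9}; box has {1,2,3,6,7,8,9} → only 5 remains.
R3C6 = 4: row 3 has {2,3,5,6,7,8,9}; col 6 has {2,6,7}; box has {1,2,3,5,6,7,8,9} → only 4 remains.
R3C9 = 1: row 3 has {2,3,4,5,6,7,8,9}; col 9 has {2,4,7,8,9}; box has {3,4,5,6,7,8,9} → only 1 remains.
R4C2 = 3: row 4 has {1,2,4,7,9}; col 2 has {2,5,7}; box has {2,4,6,7,8,9} → only 3 remains.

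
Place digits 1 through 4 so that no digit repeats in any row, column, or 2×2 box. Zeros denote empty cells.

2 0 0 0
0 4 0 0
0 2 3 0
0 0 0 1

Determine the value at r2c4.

r3c4 = 4 (sole candidate).
r4c2 = 3 (sole candidate).
r4c3 = 2 (sole candidate).
r1c2 = 1 (sole candidate).
r1c3 = 4 (sole candidate).
r1c4 = 3 (sole candidate).
r2c1 = 3 (sole candidate).
r2c3 = 1 (sole candidate).
r2c4 = 2: row 2 has {1,3,4}; col 4 has {1,3,4}; box has {1,3,4} → only 2 remains.

2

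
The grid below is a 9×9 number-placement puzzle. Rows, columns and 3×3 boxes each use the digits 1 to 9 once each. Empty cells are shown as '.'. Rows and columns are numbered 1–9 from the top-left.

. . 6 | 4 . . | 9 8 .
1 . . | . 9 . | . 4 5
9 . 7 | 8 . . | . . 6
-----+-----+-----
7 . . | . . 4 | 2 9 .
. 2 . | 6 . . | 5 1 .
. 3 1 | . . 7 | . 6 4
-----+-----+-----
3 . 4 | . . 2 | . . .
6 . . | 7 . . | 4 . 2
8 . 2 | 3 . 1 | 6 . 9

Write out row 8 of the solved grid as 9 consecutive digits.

615789432

r1c2 = 5 (sole candidate).
r1c6 = 3 (sole candidate).
r2c2 = 8 (sole candidate).
r2c3 = 3 (sole candidate).
r2c4 = 2 (sole candidate).
r2c6 = 6 (sole candidate).
r2c7 = 7 (sole candidate).
r3c2 = 4 (sole candidate).
r3c6 = 5 (sole candidate).
r4c2 = 6 (sole candidate).
r5c1 = 4 (sole candidate).
r6c1 = 5 (sole candidate).
r6c4 = 9 (sole candidate).
r6c7 = 8 (sole candidate).
r7c4 = 5 (sole candidate).
r7c7 = 1 (sole candidate).
r7c8 = 7 (sole candidate).
r7c9 = 8 (sole candidate).
r8c5 = 8: row 8 has {2,4,6,7}; col 5 has {9}; box has {1,2,3,5,7} → only 8 remains.
r8c6 = 9: row 8 has {2,4,6,7,8}; col 6 has {1,2,3,4,5,6,7}; box has {1,2,3,5,7,8} → only 9 remains.
r9c2 = 7 (sole candidate).
r9c5 = 4 (sole candidate).
r9c8 = 5 (sole candidate).
r1c1 = 2 (sole candidate).
r1c9 = 1 (sole candidate).
r3c5 = 1 (sole candidate).
r3c7 = 3 (sole candidate).
r3c8 = 2 (sole candidate).
r4c3 = 8 (sole candidate).
r4c4 = 1 (sole candidate).
r4c9 = 3 (sole candidate).
r5c3 = 9 (sole candidate).
r5c5 = 3 (sole candidate).
r5c6 = 8 (sole candidate).
r5c9 = 7 (sole candidate).
r6c5 = 2 (sole candidate).
r7c2 = 9 (sole candidate).
r7c5 = 6 (sole candidate).
r8c2 = 1: row 8 has {2,4,6,7,8,9}; col 2 has {2,3,4,5,6,7,8,9}; box has {2,3,4,6,7,8,9} → only 1 remains.
r8c3 = 5: row 8 has {1,2,4,6,7,8,9}; col 3 has {1,2,3,4,6,7,8,9}; box has {1,2,3,4,6,7,8,9} → only 5 remains.
r8c8 = 3: row 8 has {1,2,4,5,6,7,8,9}; col 8 has {1,2,4,5,6,7,8,9}; box has {1,2,4,5,6,7,8,9} → only 3 remains.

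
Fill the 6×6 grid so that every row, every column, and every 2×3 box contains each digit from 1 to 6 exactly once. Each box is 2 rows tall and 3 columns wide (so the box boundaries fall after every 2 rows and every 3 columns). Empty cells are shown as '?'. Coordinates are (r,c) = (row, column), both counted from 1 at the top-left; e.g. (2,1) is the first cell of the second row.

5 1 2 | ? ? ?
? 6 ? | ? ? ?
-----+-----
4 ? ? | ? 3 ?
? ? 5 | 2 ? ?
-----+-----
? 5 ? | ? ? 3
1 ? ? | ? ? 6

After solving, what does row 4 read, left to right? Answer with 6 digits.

(1,6) = 4: row 1 has {1,2,5}; col 6 has {3,6}; box has {} → only 4 remains.
(2,1) = 3: row 2 has {6}; col 1 has {1,4,5}; box has {1,2,5,6} → only 3 remains.
(2,3) = 4: row 2 has {3,6}; col 3 has {2,5}; box has {1,2,3,5,6} → only 4 remains.
(3,2) = 2: row 3 has {3,4}; col 2 has {1,5,6}; box has {4,5} → only 2 remains.
(4,1) = 6: row 4 has {2,5}; col 1 has {1,3,4,5}; box has {2,4,5} → only 6 remains.
(4,2) = 3: row 4 has {2,5,6}; col 2 has {1,2,5,6}; box has {2,4,5,6} → only 3 remains.
(4,6) = 1: row 4 has {2,3,5,6}; col 6 has {3,4,6}; box has {2,3} → only 1 remains.
(5,1) = 2: row 5 has {3,5}; col 1 has {1,3,4,5,6}; box has {1,5} → only 2 remains.
(5,3) = 6: row 5 has {2,3,5}; col 3 has {2,4,5}; box has {1,2,5} → only 6 remains.
(6,2) = 4: row 6 has {1,6}; col 2 has {1,2,3,5,6}; box has {1,2,5,6} → only 4 remains.
(6,3) = 3: row 6 has {1,4,6}; col 3 has {2,4,5,6}; box has {1,2,4,5,6} → only 3 remains.
(6,4) = 5: row 6 has {1,3,4,6}; col 4 has {2}; box has {3,6} → only 5 remains.
(6,5) = 2: row 6 has {1,3,4,5,6}; col 5 has {3}; box has {3,5,6} → only 2 remains.
(1,5) = 6: row 1 has {1,2,4,5}; col 5 has {2,3}; box has {4} → only 6 remains.
(2,4) = 1: row 2 has {3,4,6}; col 4 has {2,5}; box has {4,6} → only 1 remains.
(2,5) = 5: row 2 has {1,3,4,6}; col 5 has {2,3,6}; box has {1,4,6} → only 5 remains.
(2,6) = 2: row 2 has {1,3,4,5,6}; col 6 has {1,3,4,6}; box has {1,4,5,6} → only 2 remains.
(3,3) = 1: row 3 has {2,3,4}; col 3 has {2,3,4,5,6}; box has {2,3,4,5,6} → only 1 remains.
(3,4) = 6: row 3 has {1,2,3,4}; col 4 has {1,2,5}; box has {1,2,3} → only 6 remains.
(3,6) = 5: row 3 has {1,2,3,4,6}; col 6 has {1,2,3,4,6}; box has {1,2,3,6} → only 5 remains.
(4,5) = 4: row 4 has {1,2,3,5,6}; col 5 has {2,3,5,6}; box has {1,2,3,5,6} → only 4 remains.

635241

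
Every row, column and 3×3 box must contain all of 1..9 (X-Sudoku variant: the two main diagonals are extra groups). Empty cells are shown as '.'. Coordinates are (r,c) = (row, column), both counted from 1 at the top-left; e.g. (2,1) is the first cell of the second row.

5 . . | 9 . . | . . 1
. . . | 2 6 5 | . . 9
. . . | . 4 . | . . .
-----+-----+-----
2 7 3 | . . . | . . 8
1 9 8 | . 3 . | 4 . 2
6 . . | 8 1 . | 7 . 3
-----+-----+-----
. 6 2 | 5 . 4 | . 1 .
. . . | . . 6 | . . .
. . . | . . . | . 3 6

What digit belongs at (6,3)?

5

(4,4) = 4 (sole candidate).
(4,6) = 9 (sole candidate).
(5,6) = 7 (sole candidate).
(6,6) = 2 (sole candidate).
(7,9) = 7 (sole candidate).
(3,9) = 5 (sole candidate).
(4,5) = 5 (sole candidate).
(4,8) = 6 (sole candidate).
(5,4) = 6 (sole candidate).
(5,8) = 5 (sole candidate).
(6,8) = 9 (sole candidate).
(8,8) = 8 (sole candidate).
(8,9) = 4 (sole candidate).
(2,2) = 1 (sole candidate).
(3,7) = 6 (sole candidate).
(4,7) = 1 (sole candidate).
(7,7) = 9 (sole candidate).
(8,2) = 5 (sole candidate).
(8,7) = 2 (sole candidate).
(9,7) = 5 (sole candidate).
(3,3) = 7 (sole candidate).
(3,8) = 2 (sole candidate).
(6,2) = 4 (sole candidate).
(6,3) = 5: row 6 has {1,2,3,4,6,7,8,9}; col 3 has {2,3,7,8}; box has {1,2,3,4,6,7,8,9} → only 5 remains.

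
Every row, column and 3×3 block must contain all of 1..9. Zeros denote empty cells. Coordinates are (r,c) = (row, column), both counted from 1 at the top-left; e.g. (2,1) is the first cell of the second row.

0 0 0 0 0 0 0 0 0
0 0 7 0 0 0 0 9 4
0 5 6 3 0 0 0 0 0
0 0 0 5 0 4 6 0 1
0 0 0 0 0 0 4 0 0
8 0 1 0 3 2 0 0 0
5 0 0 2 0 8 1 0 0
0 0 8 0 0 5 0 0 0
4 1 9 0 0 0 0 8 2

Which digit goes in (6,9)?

(7,3) = 3: row 7 has {1,2,5,8}; col 3 has {1,6,7,8,9}; box has {1,4,5,8,9} → only 3 remains.
(4,3) = 2: row 4 has {1,4,5,6}; col 3 has {1,3,6,7,8,9}; box has {1,8} → only 2 remains.
(5,3) = 5: row 5 has {4}; col 3 has {1,2,3,6,7,8,9}; box has {1,2,8} → only 5 remains.
(1,3) = 4: row 1 has {}; col 3 has {1,2,3,5,6,7,8,9}; box has {5,6,7} → only 4 remains.
(3,5) = 4: in row 3, 4 can only go here (every other open cell in that row sees a 4).
(4,5) = 8: in row 4, 8 can only go here (every other open cell in that row sees an 8).
(5,8) = 2: in row 5, 2 can only go here (every other open cell in that row sees a 2).
(5,9) = 8: in row 5, 8 can only go here (every other open cell in that row sees an 8).
(3,9) = 7: row 3 has {3,4,5,6}; col 9 has {1,2,4,8}; box has {4,9} → only 7 remains.
(3,8) = 1: row 3 has {3,4,5,6,7}; col 8 has {2,8,9}; box has {4,7,9} → only 1 remains.
(3,6) = 9: row 3 has {1,3,4,5,6,7}; col 6 has {2,4,5,8}; box has {3,4} → only 9 remains.
(3,1) = 2: row 3 has {1,3,4,5,6,7,9}; col 1 has {4,5,8}; box has {4,5,6,7} → only 2 remains.
(3,7) = 8: row 3 has {1,2,3,4,5,6,7,9}; col 7 has {1,4,6}; box has {1,4,7,9} → only 8 remains.
(6,2) = 4: in row 6, 4 can only go here (every other open cell in that row sees a 4).
(6,4) = 6: in row 6, 6 can only go here (every other open cell in that row sees a 6).
(9,4) = 7: row 9 has {1,2,4,8,9}; col 4 has {2,3,5,6}; box has {2,5,8} → only 7 remains.
(9,5) = 6: row 9 has {1,2,4,7,8,9}; col 5 has {3,4,8}; box has {2,5,7,8} → only 6 remains.
(9,6) = 3: row 9 has {1,2,4,6,7,8,9}; col 6 has {2,4,5,8,9}; box has {2,5,6,7,8} → only 3 remains.
(9,7) = 5: row 9 has {1,2,3,4,6,7,8,9}; col 7 has {1,4,6,8}; box has {1,2,8} → only 5 remains.
(7,5) = 9: row 7 has {1,2,3,5,8}; col 5 has {3,4,6,8}; box has {2,3,5,6,7,8} → only 9 remains.
(7,9) = 6: row 7 has {1,2,3,5,8,9}; col 9 has {1,2,4,7,8}; box has {1,2,5,8} → only 6 remains.
(8,5) = 1: row 8 has {5,8}; col 5 has {3,4,6,8,9}; box has {2,3,5,6,7,8,9} → only 1 remains.
(5,5) = 7: row 5 has {2,4,5,8}; col 5 has {1,3,4,6,8,9}; box has {2,3,4,5,6,8} → only 7 remains.
(5,6) = 1: row 5 has {2,4,5,7,8}; col 6 has {2,3,4,5,8,9}; box has {2,3,4,5,6,7,8} → only 1 remains.
(7,2) = 7: row 7 has {1,2,3,5,6,8,9}; col 2 has {1,4,5}; box has {1,3,4,5,8,9} → only 7 remains.
(7,8) = 4: row 7 has {1,2,3,5,6,7,8,9}; col 8 has {1,2,8,9}; box has {1,2,5,6,8} → only 4 remains.
(8,1) = 6: row 8 has {1,5,8}; col 1 has {2,4,5,8}; box has {1,3,4,5,7,8,9} → only 6 remains.
(8,2) = 2: row 8 has {1,5,6,8}; col 2 has {1,4,5,7}; box has {1,3,4,5,6,7,8,9} → only 2 remains.
(8,4) = 4: row 8 has {1,2,5,6,8}; col 4 has {2,3,5,6,7}; box has {1,2,3,5,6,7,8,9} → only 4 remains.
(2,6) = 6: row 2 has {4,7,9}; col 6 has {1,2,3,4,5,8,9}; box has {3,4,9} → only 6 remains.
(5,4) = 9: row 5 has {1,2,4,5,7,8}; col 4 has {2,3,4,5,6,7}; box has {1,2,3,4,5,6,7,8} → only 9 remains.
(1,6) = 7: row 1 has {4}; col 6 has {1,2,3,4,5,6,8,9}; box has {3,4,6,9} → only 7 remains.
(5,1) = 3: row 5 has {1,2,4,5,7,8,9}; col 1 has {2,4,5,6,8}; box has {1,2,4,5,8} → only 3 remains.
(5,2) = 6: row 5 has {1,2,3,4,5,7,8,9}; col 2 has {1,2,4,5,7}; box has {1,2,3,4,5,8} → only 6 remains.
(2,1) = 1: row 2 has {4,6,7,9}; col 1 has {2,3,4,5,6,8}; box has {2,4,5,6,7} → only 1 remains.
(2,4) = 8: row 2 has {1,4,6,7,9}; col 4 has {2,3,4,5,6,7,9}; box has {3,4,6,7,9} → only 8 remains.
(4,2) = 9: row 4 has {1,2,4,5,6,8}; col 2 has {1,2,4,5,6,7}; box has {1,2,3,4,5,6,8} → only 9 remains.
(1,1) = 9: row 1 has {4,7}; col 1 has {1,2,3,4,5,6,8}; box has {1,2,4,5,6,7} → only 9 remains.
(1,4) = 1: row 1 has {4,7,9}; col 4 has {2,3,4,5,6,7,8,9}; box has {3,4,6,7,8,9} → only 1 remains.
(2,2) = 3: row 2 has {1,4,6,7,8,9}; col 2 has {1,2,4,5,6,7,9}; box has {1,2,4,5,6,7,9} → only 3 remains.
(2,7) = 2: row 2 has {1,3,4,6,7,8,9}; col 7 has {1,4,5,6,8}; box has {1,4,7,8,9} → only 2 remains.
(4,1) = 7: row 4 has {1,2,4,5,6,8,9}; col 1 has {1,2,3,4,5,6,8,9}; box has {1,2,3,4,5,6,8,9} → only 7 remains.
(4,8) = 3: row 4 has {1,2,4,5,6,7,8,9}; col 8 has {1,2,4,8,9}; box has {1,2,4,6,8} → only 3 remains.
(8,8) = 7: row 8 has {1,2,4,5,6,8}; col 8 has {1,2,3,4,8,9}; box has {1,2,4,5,6,8} → only 7 remains.
(1,2) = 8: row 1 has {1,4,7,9}; col 2 has {1,2,3,4,5,6,7,9}; box has {1,2,3,4,5,6,7,9} → only 8 remains.
(1,7) = 3: row 1 has {1,4,7,8,9}; col 7 has {1,2,4,5,6,8}; box has {1,2,4,7,8,9} → only 3 remains.
(1,9) = 5: row 1 has {1,3,4,7,8,9}; col 9 has {1,2,4,6,7,8}; box has {1,2,3,4,7,8,9} → only 5 remains.
(2,5) = 5: row 2 has {1,2,3,4,6,7,8,9}; col 5 has {1,3,4,6,7,8,9}; box has {1,3,4,6,7,8,9} → only 5 remains.
(6,8) = 5: row 6 has {1,2,3,4,6,8}; col 8 has {1,2,3,4,7,8,9}; box has {1,2,3,4,6,8} → only 5 remains.
(6,9) = 9: row 6 has {1,2,3,4,5,6,8}; col 9 has {1,2,4,5,6,7,8}; box has {1,2,3,4,5,6,8} → only 9 remains.

9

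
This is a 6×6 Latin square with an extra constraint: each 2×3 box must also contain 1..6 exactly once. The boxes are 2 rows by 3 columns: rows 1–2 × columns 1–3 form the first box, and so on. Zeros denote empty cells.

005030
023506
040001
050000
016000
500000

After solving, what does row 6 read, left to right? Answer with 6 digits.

row 1, column 2 = 6: row 1 has {3,5}; col 2 has {1,2,4,5}; box has {2,3,5} → only 6 remains.
row 3, column 3 = 2: row 3 has {1,4}; col 3 has {3,5,6}; box has {4,5} → only 2 remains.
row 4, column 3 = 1: row 4 has {5}; col 3 has {2,3,5,6}; box has {2,4,5} → only 1 remains.
row 6, column 2 = 3: row 6 has {5}; col 2 has {1,2,4,5,6}; box has {1,5,6} → only 3 remains.
row 6, column 3 = 4: row 6 has {3,5}; col 3 has {1,2,3,5,6}; box has {1,3,5,6} → only 4 remains.
row 6, column 6 = 2: row 6 has {3,4,5}; col 6 has {1,6}; box has {} → only 2 remains.
row 1, column 6 = 4: row 1 has {3,5,6}; col 6 has {1,2,6}; box has {3,5,6} → only 4 remains.
row 2, column 5 = 1: row 2 has {2,3,5,6}; col 5 has {3}; box has {3,4,5,6} → only 1 remains.
row 4, column 6 = 3: row 4 has {1,5}; col 6 has {1,2,4,6}; box has {1} → only 3 remains.
row 5, column 1 = 2: row 5 has {1,6}; col 1 has {5}; box has {1,3,4,5,6} → only 2 remains.
row 5, column 6 = 5: row 5 has {1,2,6}; col 6 has {1,2,3,4,6}; box has {2} → only 5 remains.
row 6, column 5 = 6: row 6 has {2,3,4,5}; col 5 has {1,3}; box has {2,5} → only 6 remains.
row 1, column 1 = 1: row 1 has {3,4,5,6}; col 1 has {2,5}; box has {2,3,5,6} → only 1 remains.
row 1, column 4 = 2: row 1 has {1,3,4,5,6}; col 4 has {5}; box has {1,3,4,5,6} → only 2 remains.
row 2, column 1 = 4: row 2 has {1,2,3,5,6}; col 1 has {1,2,5}; box has {1,2,3,5,6} → only 4 remains.
row 3, column 4 = 6: row 3 has {1,2,4}; col 4 has {2,5}; box has {1,3} → only 6 remains.
row 3, column 5 = 5: row 3 has {1,2,4,6}; col 5 has {1,3,6}; box has {1,3,6} → only 5 remains.
row 4, column 1 = 6: row 4 has {1,3,5}; col 1 has {1,2,4,5}; box has {1,2,4,5} → only 6 remains.
row 4, column 4 = 4: row 4 has {1,3,5,6}; col 4 has {2,5,6}; box has {1,3,5,6} → only 4 remains.
row 4, column 5 = 2: row 4 has {1,3,4,5,6}; col 5 has {1,3,5,6}; box has {1,3,4,5,6} → only 2 remains.
row 5, column 4 = 3: row 5 has {1,2,5,6}; col 4 has {2,4,5,6}; box has {2,5,6} → only 3 remains.
row 5, column 5 = 4: row 5 has {1,2,3,5,6}; col 5 has {1,2,3,5,6}; box has {2,3,5,6} → only 4 remains.
row 6, column 4 = 1: row 6 has {2,3,4,5,6}; col 4 has {2,3,4,5,6}; box has {2,3,4,5,6} → only 1 remains.

534162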